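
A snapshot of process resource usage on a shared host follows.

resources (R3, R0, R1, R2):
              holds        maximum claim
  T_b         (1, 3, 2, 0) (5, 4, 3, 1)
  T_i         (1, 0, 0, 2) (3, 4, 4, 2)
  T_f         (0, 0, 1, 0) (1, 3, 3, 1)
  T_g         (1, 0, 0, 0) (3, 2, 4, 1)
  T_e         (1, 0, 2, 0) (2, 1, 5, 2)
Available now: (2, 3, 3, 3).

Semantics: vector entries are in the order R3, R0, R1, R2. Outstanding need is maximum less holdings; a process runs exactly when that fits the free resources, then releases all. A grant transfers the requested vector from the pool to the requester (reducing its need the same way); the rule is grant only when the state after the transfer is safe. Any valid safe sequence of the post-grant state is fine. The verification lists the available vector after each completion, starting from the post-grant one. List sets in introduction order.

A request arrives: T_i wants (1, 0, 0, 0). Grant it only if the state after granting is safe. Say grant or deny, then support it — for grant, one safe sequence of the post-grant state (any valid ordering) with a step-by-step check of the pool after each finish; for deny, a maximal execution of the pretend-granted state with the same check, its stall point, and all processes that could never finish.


DENY — the pretend-granted state is unsafe.
Key observation: after T_e, T_f, T_g the pool peaks at (3, 3, 6, 3), and each blocked process is short somewhere: T_b on R3; T_i on R0.
On the post-grant state, T_e, T_f, T_g is a maximal run — nothing extends it. Check, step by step:
  pool = (1, 3, 3, 3)
  run T_e (needs (1, 1, 3, 2), free (1, 3, 3, 3)); after release of (1, 0, 2, 0) the pool is (2, 3, 5, 3)
  run T_f (needs (1, 3, 2, 1), free (2, 3, 5, 3)); after release of (0, 0, 1, 0) the pool is (2, 3, 6, 3)
  run T_g (needs (2, 2, 4, 1), free (2, 3, 6, 3)); after release of (1, 0, 0, 0) the pool is (3, 3, 6, 3)
  blocked: T_b wants (4, 1, 1, 1), pool (3, 3, 6, 3) — not enough R3
  blocked: T_i wants (1, 4, 4, 0), pool (3, 3, 6, 3) — not enough R0
Had the request been granted, T_b and T_i could never finish.


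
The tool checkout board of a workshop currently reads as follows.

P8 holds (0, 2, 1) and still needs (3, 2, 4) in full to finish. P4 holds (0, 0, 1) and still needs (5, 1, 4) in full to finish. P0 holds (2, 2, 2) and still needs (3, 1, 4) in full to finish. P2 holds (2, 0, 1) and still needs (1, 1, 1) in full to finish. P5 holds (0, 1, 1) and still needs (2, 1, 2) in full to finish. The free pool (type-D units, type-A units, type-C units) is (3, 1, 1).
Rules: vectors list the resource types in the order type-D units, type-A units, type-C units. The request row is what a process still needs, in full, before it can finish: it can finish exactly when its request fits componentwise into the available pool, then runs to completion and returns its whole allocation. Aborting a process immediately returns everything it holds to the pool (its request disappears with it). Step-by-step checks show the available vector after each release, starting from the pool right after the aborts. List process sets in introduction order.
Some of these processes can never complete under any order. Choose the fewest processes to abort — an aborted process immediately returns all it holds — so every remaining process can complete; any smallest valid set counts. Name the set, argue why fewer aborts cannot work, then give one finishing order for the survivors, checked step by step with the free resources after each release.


Minimum abort set: P0.
Key observation: the returned (2, 2, 2) from P0 is what brings P8 — unrunnable before, under any order — into play at step 2.
Minimality: the empty abort set fails — the state is deadlocked as it stands.
One survivor order: P2, P8, P4, P5. Step-by-step check (post-abort pool first):
  pool = (5, 3, 3)
  P2: need (1, 1, 1) fits (5, 3, 3); releases (2, 0, 1), pool now (7, 3, 4)
  P8: need (3, 2, 4) fits (7, 3, 4); releases (0, 2, 1), pool now (7, 5, 5)
  P4: need (5, 1, 4) fits (7, 5, 5); releases (0, 0, 1), pool now (7, 5, 6)
  P5: need (2, 1, 2) fits (7, 5, 6); releases (0, 1, 1), pool now (7, 6, 7)


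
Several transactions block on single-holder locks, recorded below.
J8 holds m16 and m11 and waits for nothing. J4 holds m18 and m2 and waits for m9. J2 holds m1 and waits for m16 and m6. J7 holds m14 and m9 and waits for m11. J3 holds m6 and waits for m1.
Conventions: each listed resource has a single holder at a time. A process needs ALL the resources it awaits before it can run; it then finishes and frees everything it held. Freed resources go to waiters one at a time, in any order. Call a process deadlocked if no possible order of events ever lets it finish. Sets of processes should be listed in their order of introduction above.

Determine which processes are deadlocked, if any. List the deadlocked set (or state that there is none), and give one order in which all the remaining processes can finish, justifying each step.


Deadlocked: J2 and J3.
Key observation: J2 -> J3 -> J2 is a circular wait — nothing in it can go first; no other process is dragged down with it.
A valid finishing order for the others: J8, J7, J4.
Step-by-step check:
  J8 waits on nothing -> runs at once and releases m16 and m11
  run J7 (all its waits — m11 — are resolved); releases m14 and m9
  run J4 (all its waits — m9 — are resolved); releases m18 and m2


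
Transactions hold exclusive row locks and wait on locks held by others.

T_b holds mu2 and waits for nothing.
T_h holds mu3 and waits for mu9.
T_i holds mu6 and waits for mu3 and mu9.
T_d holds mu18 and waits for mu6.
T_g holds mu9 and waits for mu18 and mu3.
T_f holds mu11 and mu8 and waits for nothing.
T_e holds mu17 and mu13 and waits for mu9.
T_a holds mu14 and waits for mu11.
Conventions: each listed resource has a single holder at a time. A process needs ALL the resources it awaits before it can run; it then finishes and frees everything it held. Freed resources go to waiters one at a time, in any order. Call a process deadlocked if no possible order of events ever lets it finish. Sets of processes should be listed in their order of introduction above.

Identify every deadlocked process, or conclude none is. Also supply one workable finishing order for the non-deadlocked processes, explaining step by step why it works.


Deadlocked set: T_h, T_i, T_d, T_g and T_e.
Key observation: the knot is the closed ring of waits T_h -> T_g -> T_h; T_i and T_d are caught in further circular waits and T_e waits into the deadlock from upstream.
The rest can finish in the order T_f, T_a, T_b.
Step-by-step check:
  run T_f (it waits on nothing); releases mu11 and mu8
  T_a: everything it awaited (mu11) is free; runs, freeing mu14
  run T_b (it waits on nothing); releases mu2


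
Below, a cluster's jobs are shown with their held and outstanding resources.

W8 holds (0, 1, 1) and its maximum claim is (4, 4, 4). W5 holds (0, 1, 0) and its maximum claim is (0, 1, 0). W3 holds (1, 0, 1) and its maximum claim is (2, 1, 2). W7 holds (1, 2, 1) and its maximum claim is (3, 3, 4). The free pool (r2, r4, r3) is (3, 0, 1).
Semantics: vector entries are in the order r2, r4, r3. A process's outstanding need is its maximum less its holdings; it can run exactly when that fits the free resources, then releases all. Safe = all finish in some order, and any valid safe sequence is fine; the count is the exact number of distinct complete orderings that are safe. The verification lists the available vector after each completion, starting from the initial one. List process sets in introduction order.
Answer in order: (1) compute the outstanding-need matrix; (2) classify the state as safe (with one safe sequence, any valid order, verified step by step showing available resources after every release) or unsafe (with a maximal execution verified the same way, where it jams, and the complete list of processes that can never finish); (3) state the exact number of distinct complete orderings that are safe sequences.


(1) Remaining need (order r2, r4, r3):
  W8: (4, 3, 3)
  W5: (0, 0, 0)
  W3: (1, 1, 1)
  W7: (2, 1, 3)
(2) UNSAFE — no complete ordering exists.
Key observation: after W5, W3 complete, (4, 1, 2) is the best the pool ever gets, yet each leftover process wants more r3.
Going as far as possible: W5, W3; after that, nothing fits. Check, step by step:
  pool = (3, 0, 1)
  W5 needs (0, 0, 0) <= (3, 0, 1) -> finishes; pool += (0, 1, 0) = (3, 1, 1)
  W3 needs (1, 1, 1) <= (3, 1, 1) -> finishes; pool += (1, 0, 1) = (4, 1, 2)
  W8 cannot run: need (4, 3, 3) vs free (4, 1, 2) (insufficient r4 and r3)
  W7 cannot run: need (2, 1, 3) vs free (4, 1, 2) (insufficient r3)
Processes that can never finish: W8 and W7.
(3) Precisely 0 of the possible complete orderings are safe sequences.


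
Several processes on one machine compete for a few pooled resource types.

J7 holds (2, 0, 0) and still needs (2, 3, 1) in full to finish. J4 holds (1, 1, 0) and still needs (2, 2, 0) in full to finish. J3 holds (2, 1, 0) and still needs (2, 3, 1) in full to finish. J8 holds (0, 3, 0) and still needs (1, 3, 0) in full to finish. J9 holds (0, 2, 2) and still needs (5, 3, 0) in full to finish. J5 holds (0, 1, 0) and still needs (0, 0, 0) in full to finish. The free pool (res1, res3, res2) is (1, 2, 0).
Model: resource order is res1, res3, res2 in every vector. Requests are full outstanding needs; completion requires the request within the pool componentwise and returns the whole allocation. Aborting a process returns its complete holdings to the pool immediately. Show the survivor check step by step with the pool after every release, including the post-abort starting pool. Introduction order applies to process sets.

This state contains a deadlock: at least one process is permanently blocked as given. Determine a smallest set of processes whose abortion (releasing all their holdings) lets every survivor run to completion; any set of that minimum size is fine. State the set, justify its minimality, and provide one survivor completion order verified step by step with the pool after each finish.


The answer: abort J7 and J9.
Key observation: the returned (2, 2, 2) from J7 and J9 is what brings J4 — unrunnable before, under any order — into play at step 2.
Why nothing smaller works — every single abort fails: J7 alone leaves J3 blocked (short on res2); J4 alone leaves J7 blocked (short on res2); J3 alone leaves J7 blocked (short on res2); J8 alone leaves J7 blocked (short on res1 and res2); J9 alone leaves J7 blocked (short on res1); J5 alone leaves J7 blocked (short on res1 and res2).
The survivors complete as J5, J4, J3, J8. Walking it through (starting from the post-abort pool):
  pool = (3, 4, 2)
  run J5 (needs (0, 0, 0), free (3, 4, 2)); after release of (0, 1, 0) the pool is (3, 5, 2)
  run J4 (needs (2, 2, 0), free (3, 5, 2)); after release of (1, 1, 0) the pool is (4, 6, 2)
  run J3 (needs (2, 3, 1), free (4, 6, 2)); after release of (2, 1, 0) the pool is (6, 7, 2)
  run J8 (needs (1, 3, 0), free (6, 7, 2)); after release of (0, 3, 0) the pool is (6, 10, 2)


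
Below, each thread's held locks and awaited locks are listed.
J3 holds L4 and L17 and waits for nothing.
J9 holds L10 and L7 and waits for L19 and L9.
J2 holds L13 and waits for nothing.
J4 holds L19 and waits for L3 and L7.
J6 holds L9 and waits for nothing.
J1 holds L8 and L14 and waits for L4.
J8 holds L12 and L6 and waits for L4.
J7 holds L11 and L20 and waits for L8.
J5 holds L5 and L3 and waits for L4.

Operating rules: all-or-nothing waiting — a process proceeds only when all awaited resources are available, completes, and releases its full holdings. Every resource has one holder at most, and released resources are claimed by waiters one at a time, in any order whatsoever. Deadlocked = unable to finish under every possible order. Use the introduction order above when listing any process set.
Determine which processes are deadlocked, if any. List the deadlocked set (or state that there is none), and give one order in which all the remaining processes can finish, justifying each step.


The deadlocked set is J9 and J4.
Key observation: the cycle J9 -> J4 -> J9 can never break — each member waits on the next; no other process is dragged down with it.
The rest can finish in the order J3, J2, J5, J8, J1, J7, J6.
Step-by-step check:
  J3: no waits; runs immediately, freeing L4 and L17
  J2: no waits; runs immediately, freeing L13
  J5: everything it awaited (L4) is free; runs, freeing L5 and L3
  J8: everything it awaited (L4) is free; runs, freeing L12 and L6
  J1: everything it awaited (L4) is free; runs, freeing L8 and L14
  J7: everything it awaited (L8) is free; runs, freeing L11 and L20
  J6: no waits; runs immediately, freeing L9


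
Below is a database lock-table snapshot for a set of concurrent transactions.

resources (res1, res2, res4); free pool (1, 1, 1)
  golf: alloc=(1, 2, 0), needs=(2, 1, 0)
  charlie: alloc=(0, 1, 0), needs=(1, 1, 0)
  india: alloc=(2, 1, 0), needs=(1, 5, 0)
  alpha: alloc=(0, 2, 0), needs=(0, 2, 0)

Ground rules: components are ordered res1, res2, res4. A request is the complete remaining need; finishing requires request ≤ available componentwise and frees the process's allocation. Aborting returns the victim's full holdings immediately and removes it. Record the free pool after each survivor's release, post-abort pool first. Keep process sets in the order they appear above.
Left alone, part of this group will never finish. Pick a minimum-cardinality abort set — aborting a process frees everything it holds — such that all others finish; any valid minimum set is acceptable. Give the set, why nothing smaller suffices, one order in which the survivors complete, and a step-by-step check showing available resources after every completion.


Minimum abort set: india.
Key observation: golf had no path to completion before; after the abort of india ((2, 1, 0) returned), step 1 is where it fits.
Minimality: the empty abort set fails — the state is deadlocked as it stands.
The survivors complete as golf, alpha, charlie. Step-by-step check (starting from the post-abort pool):
  pool = (3, 2, 1)
  golf needs (2, 1, 0) <= (3, 2, 1) -> finishes; pool += (1, 2, 0) = (4, 4, 1)
  alpha needs (0, 2, 0) <= (4, 4, 1) -> finishes; pool += (0, 2, 0) = (4, 6, 1)
  charlie needs (1, 1, 0) <= (4, 6, 1) -> finishes; pool += (0, 1, 0) = (4, 7, 1)


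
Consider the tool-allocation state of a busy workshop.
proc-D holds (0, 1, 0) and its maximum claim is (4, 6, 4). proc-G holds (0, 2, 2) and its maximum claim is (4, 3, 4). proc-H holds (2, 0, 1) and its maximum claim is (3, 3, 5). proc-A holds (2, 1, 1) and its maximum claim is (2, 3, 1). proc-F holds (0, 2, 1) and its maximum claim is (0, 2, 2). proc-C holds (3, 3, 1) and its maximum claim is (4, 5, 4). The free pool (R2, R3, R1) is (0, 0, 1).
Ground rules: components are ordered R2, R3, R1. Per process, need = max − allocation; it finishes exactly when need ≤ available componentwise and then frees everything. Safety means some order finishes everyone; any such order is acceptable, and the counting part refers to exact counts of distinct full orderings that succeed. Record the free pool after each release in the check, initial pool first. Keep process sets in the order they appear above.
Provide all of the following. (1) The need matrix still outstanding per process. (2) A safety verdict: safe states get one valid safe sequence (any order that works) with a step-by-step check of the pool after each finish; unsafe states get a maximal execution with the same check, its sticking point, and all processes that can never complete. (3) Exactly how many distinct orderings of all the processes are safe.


(1) Need matrix, components ordered R2, R3, R1:
  proc-D: (4, 5, 4)
  proc-G: (4, 1, 2)
  proc-H: (1, 3, 4)
  proc-A: (0, 2, 0)
  proc-F: (0, 0, 1)
  proc-C: (1, 2, 3)
(2) The state is SAFE; one workable sequence: proc-F, proc-A, proc-C, proc-G, proc-H, proc-D.
Key observation: proc-F marks the first exact bind of the order: its need (0, 0, 1) fits the free (0, 0, 1) with zero slack on a requested resource.
Verifying each step:
  pool = (0, 0, 1)
  proc-F needs (0, 0, 1) <= (0, 0, 1) -> finishes; pool += (0, 2, 1) = (0, 2, 2)
  proc-A needs (0, 2, 0) <= (0, 2, 2) -> finishes; pool += (2, 1, 1) = (2, 3, 3)
  proc-C needs (1, 2, 3) <= (2, 3, 3) -> finishes; pool += (3, 3, 1) = (5, 6, 4)
  proc-G needs (4, 1, 2) <= (5, 6, 4) -> finishes; pool += (0, 2, 2) = (5, 8, 6)
  proc-H needs (1, 3, 4) <= (5, 8, 6) -> finishes; pool += (2, 0, 1) = (7, 8, 7)
  proc-D needs (4, 5, 4) <= (7, 8, 7) -> finishes; pool += (0, 1, 0) = (7, 9, 7)
(3) Precisely 6 of the possible complete orderings are safe sequences.


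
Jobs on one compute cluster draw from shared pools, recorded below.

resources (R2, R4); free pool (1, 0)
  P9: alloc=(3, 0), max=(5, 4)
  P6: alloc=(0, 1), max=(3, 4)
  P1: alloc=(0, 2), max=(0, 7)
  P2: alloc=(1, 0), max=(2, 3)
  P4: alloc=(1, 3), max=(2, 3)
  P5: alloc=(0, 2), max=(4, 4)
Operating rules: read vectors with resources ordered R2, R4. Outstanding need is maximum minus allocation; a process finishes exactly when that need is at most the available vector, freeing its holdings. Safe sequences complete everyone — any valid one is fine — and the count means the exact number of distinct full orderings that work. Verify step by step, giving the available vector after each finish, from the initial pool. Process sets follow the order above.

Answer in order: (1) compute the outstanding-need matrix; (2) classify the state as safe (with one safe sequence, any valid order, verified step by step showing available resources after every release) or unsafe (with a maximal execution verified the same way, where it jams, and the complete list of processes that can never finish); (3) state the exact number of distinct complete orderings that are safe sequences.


(1) Outstanding need per process (order R2, R4):
  P9: (2, 4)
  P6: (3, 3)
  P1: (0, 5)
  P2: (1, 3)
  P4: (1, 0)
  P5: (4, 2)
(2) SAFE, for example via the order P4, P2, P6, P9, P5, P1.
Key observation: the first exact fit in this order is P4 — it needs (1, 0) with (1, 0) free, meeting a requested resource to the last unit.
Step-by-step check:
  pool = (1, 0)
  P4: need (1, 0) fits (1, 0); releases (1, 3), pool now (2, 3)
  P2: need (1, 3) fits (2, 3); releases (1, 0), pool now (3, 3)
  P6: need (3, 3) fits (3, 3); releases (0, 1), pool now (3, 4)
  P9: need (2, 4) fits (3, 4); releases (3, 0), pool now (6, 4)
  P5: need (4, 2) fits (6, 4); releases (0, 2), pool now (6, 6)
  P1: need (0, 5) fits (6, 6); releases (0, 2), pool now (6, 8)
(3) Exactly 1 of the possible complete orderings is a safe sequence.


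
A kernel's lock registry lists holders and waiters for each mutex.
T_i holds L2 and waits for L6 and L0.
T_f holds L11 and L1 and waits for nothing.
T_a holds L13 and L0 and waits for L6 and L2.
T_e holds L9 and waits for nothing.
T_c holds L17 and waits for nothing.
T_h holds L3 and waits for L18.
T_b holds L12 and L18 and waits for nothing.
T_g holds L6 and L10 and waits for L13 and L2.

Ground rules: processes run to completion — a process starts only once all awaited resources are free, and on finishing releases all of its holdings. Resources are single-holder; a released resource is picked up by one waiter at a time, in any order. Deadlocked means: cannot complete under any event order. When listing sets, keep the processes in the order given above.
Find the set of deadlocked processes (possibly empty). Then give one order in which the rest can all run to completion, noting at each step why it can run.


Deadlocked set: T_i, T_a and T_g.
Key observation: the wait chain closes on itself along T_i -> T_a -> T_i; T_g is caught in further circular waits.
A valid finishing order for the others: T_e, T_b, T_c, T_f, T_h.
Walking it through:
  run T_e (it waits on nothing); releases L9
  run T_b (it waits on nothing); releases L12 and L18
  run T_c (it waits on nothing); releases L17
  run T_f (it waits on nothing); releases L11 and L1
  T_h waits on L18 — all released -> runs and releases L3


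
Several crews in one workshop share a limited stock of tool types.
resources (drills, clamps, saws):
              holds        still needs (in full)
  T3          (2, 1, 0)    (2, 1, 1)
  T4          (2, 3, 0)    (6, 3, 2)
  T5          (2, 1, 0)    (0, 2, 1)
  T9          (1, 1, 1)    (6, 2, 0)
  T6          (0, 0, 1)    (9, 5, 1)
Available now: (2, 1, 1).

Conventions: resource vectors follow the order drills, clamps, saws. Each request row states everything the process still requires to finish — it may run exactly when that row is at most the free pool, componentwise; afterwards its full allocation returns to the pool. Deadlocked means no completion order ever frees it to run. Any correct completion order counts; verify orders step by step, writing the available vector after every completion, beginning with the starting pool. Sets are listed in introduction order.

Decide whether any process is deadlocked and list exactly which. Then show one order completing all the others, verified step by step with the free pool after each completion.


No process is deadlocked.
Key observation: no deadlock: T3 fits now, and the freed resources carry the rest through.
A valid finishing order for the others: T3, T5, T9, T4, T6. Check, step by step:
  pool = (2, 1, 1)
  T3 needs (2, 1, 1) <= (2, 1, 1) -> finishes; pool += (2, 1, 0) = (4, 2, 1)
  T5 needs (0, 2, 1) <= (4, 2, 1) -> finishes; pool += (2, 1, 0) = (6, 3, 1)
  T9 needs (6, 2, 0) <= (6, 3, 1) -> finishes; pool += (1, 1, 1) = (7, 4, 2)
  T4 needs (6, 3, 2) <= (7, 4, 2) -> finishes; pool += (2, 3, 0) = (9, 7, 2)
  T6 needs (9, 5, 1) <= (9, 7, 2) -> finishes; pool += (0, 0, 1) = (9, 7, 3)


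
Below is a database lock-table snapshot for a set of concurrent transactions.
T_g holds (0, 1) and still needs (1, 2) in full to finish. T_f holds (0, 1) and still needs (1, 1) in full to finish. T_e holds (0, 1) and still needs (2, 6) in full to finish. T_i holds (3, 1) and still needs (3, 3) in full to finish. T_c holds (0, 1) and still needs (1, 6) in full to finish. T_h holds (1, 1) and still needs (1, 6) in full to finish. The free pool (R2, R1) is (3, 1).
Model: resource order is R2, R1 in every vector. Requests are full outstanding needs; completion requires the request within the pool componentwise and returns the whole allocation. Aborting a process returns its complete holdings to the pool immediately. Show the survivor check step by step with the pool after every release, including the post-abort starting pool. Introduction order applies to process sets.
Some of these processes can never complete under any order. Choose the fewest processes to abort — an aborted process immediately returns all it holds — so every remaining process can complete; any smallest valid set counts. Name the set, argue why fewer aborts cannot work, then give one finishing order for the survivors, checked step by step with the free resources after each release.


The answer: abort T_e and T_c.
Key observation: T_h was stuck for good until T_e and T_c gave back (0, 2); in the order shown it finishes at step 4.
Minimality, checking each single-abort alternative: T_g alone leaves T_e blocked (short on R1); T_f alone leaves T_e blocked (short on R1); T_e alone leaves T_c blocked (short on R1); T_i alone leaves T_e blocked (short on R1); T_c alone leaves T_e blocked (short on R1); T_h alone leaves T_e blocked (short on R1).
The survivors complete as T_f, T_i, T_g, T_h. Walking it through (starting from the post-abort pool):
  pool = (3, 3)
  T_f needs (1, 1) <= (3, 3) -> finishes; pool += (0, 1) = (3, 4)
  T_i needs (3, 3) <= (3, 4) -> finishes; pool += (3, 1) = (6, 5)
  T_g needs (1, 2) <= (6, 5) -> finishes; pool += (0, 1) = (6, 6)
  T_h needs (1, 6) <= (6, 6) -> finishes; pool += (1, 1) = (7, 7)


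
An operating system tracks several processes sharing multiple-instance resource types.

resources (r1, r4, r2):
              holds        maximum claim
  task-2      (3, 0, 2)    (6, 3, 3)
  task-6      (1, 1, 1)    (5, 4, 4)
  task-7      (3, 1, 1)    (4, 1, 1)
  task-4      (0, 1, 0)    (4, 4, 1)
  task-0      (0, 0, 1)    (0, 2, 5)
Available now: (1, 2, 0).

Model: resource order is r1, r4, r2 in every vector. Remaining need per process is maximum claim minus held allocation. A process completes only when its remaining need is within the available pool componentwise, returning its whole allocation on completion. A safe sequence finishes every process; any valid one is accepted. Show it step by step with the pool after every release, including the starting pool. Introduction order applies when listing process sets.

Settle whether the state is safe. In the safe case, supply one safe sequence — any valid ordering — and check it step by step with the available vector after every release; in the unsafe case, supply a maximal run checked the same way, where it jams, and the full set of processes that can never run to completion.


SAFE — a valid safe sequence is task-7, task-4, task-2, task-6, task-0.
Key observation: at task-7 the run first touches a limit — (1, 0, 0) against (1, 2, 0), exact on a resource it actually requests.
Walking it through:
  pool = (1, 2, 0)
  run task-7 (needs (1, 0, 0), free (1, 2, 0)); after release of (3, 1, 1) the pool is (4, 3, 1)
  run task-4 (needs (4, 3, 1), free (4, 3, 1)); after release of (0, 1, 0) the pool is (4, 4, 1)
  run task-2 (needs (3, 3, 1), free (4, 4, 1)); after release of (3, 0, 2) the pool is (7, 4, 3)
  run task-6 (needs (4, 3, 3), free (7, 4, 3)); after release of (1, 1, 1) the pool is (8, 5, 4)
  run task-0 (needs (0, 2, 4), free (8, 5, 4)); after release of (0, 0, 1) the pool is (8, 5, 5)


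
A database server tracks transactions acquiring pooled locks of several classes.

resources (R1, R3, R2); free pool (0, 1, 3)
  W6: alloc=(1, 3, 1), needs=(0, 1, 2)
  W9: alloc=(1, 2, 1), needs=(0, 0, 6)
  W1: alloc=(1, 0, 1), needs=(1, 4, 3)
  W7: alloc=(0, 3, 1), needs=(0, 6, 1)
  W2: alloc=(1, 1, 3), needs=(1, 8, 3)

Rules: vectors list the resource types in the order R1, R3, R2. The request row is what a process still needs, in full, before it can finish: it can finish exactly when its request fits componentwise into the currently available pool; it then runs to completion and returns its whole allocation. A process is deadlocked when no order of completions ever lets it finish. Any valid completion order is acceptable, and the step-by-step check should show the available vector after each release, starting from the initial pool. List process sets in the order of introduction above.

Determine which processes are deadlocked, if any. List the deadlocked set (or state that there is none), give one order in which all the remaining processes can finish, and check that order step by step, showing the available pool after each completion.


The deadlocked set is W9, W7 and W2.
Key observation: after W6, W1 the pool peaks at (2, 4, 5), and each blocked process is short somewhere: W9 on R2; W7 on R3; W2 on R3.
The rest can finish in the order W6, W1. Check, step by step:
  pool = (0, 1, 3)
  W6 needs (0, 1, 2) <= (0, 1, 3) -> finishes; pool += (1, 3, 1) = (1, 4, 4)
  W1 needs (1, 4, 3) <= (1, 4, 4) -> finishes; pool += (1, 0, 1) = (2, 4, 5)
The stuck group stays short no matter what:
  blocked: W9 wants (0, 0, 6), pool (2, 4, 5) — not enough R2
  blocked: W7 wants (0, 6, 1), pool (2, 4, 5) — not enough R3
  blocked: W2 wants (1, 8, 3), pool (2, 4, 5) — not enough R3


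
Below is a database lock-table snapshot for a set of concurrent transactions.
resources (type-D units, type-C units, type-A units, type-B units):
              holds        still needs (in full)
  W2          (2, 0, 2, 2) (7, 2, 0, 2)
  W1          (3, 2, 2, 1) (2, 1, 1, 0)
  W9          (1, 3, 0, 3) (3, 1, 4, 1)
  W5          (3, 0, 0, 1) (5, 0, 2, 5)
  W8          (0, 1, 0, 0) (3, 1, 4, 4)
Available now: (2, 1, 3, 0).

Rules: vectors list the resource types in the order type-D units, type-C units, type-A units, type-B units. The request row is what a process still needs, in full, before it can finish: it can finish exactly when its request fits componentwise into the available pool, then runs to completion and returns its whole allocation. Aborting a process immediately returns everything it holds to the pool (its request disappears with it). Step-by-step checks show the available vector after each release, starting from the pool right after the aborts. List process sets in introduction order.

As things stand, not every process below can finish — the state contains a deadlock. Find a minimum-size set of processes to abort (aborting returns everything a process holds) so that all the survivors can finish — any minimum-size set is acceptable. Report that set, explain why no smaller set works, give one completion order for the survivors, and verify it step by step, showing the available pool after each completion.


Minimum abort set: W5.
Key observation: W2 had no path to completion before; after the abort of W5 ((3, 0, 0, 1) returned), step 2 is where it fits.
Why nothing smaller works: aborting no one leaves the state deadlocked as given.
The survivors complete as W1, W2, W8, W9. Walking it through (starting from the post-abort pool):
  pool = (5, 1, 3, 1)
  W1 needs (2, 1, 1, 0) <= (5, 1, 3, 1) -> finishes; pool += (3, 2, 2, 1) = (8, 3, 5, 2)
  W2 needs (7, 2, 0, 2) <= (8, 3, 5, 2) -> finishes; pool += (2, 0, 2, 2) = (10, 3, 7, 4)
  W8 needs (3, 1, 4, 4) <= (10, 3, 7, 4) -> finishes; pool += (0, 1, 0, 0) = (10, 4, 7, 4)
  W9 needs (3, 1, 4, 1) <= (10, 4, 7, 4) -> finishes; pool += (1, 3, 0, 3) = (11, 7, 7, 7)


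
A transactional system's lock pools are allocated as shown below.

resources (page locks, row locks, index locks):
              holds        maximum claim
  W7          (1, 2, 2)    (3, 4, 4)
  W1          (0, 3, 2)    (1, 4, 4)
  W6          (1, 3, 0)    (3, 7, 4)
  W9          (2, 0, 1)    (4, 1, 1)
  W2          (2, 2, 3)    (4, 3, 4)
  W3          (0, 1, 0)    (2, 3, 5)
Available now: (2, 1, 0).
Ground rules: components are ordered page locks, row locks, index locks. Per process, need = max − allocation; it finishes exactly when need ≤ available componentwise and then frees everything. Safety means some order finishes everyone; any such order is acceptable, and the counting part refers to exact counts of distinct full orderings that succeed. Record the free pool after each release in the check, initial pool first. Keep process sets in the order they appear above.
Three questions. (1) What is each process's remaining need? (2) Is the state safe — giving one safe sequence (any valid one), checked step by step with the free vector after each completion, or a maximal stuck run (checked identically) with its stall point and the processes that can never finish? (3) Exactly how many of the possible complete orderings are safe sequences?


(1) Remaining need (order page locks, row locks, index locks):
  W7: (2, 2, 2)
  W1: (1, 1, 2)
  W6: (2, 4, 4)
  W9: (2, 1, 0)
  W2: (2, 1, 1)
  W3: (2, 2, 5)
(2) SAFE — a valid safe sequence is W9, W2, W7, W3, W6, W1.
Key observation: reading the order forward, W9 is the first process whose need (2, 1, 0) meets the free pool (2, 1, 0) exactly on a resource it requests.
Check, step by step:
  pool = (2, 1, 0)
  W9: need (2, 1, 0) fits (2, 1, 0); releases (2, 0, 1), pool now (4, 1, 1)
  W2: need (2, 1, 1) fits (4, 1, 1); releases (2, 2, 3), pool now (6, 3, 4)
  W7: need (2, 2, 2) fits (6, 3, 4); releases (1, 2, 2), pool now (7, 5, 6)
  W3: need (2, 2, 5) fits (7, 5, 6); releases (0, 1, 0), pool now (7, 6, 6)
  W6: need (2, 4, 4) fits (7, 6, 6); releases (1, 3, 0), pool now (8, 9, 6)
  W1: need (1, 1, 2) fits (8, 9, 6); releases (0, 3, 2), pool now (8, 12, 8)
(3) Precisely 12 of the possible complete orderings are safe sequences.


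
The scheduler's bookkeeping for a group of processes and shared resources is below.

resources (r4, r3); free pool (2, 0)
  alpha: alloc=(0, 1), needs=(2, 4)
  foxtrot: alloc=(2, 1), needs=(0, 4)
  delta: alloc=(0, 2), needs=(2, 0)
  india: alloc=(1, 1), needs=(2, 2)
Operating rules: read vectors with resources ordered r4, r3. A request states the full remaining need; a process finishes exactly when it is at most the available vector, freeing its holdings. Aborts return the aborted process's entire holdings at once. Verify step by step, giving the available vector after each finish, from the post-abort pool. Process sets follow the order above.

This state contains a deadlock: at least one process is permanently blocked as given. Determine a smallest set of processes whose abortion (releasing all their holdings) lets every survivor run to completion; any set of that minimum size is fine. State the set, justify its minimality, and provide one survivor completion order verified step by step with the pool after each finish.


Minimum abort set: foxtrot.
Key observation: aborting foxtrot returns (2, 1), and alpha — hopeless before — runs at step 3 with the returned capacity in the pool.
Why nothing smaller works: aborting no one leaves the state deadlocked as given.
The survivors complete as delta, india, alpha. Check, step by step (starting from the post-abort pool):
  pool = (4, 1)
  run delta (needs (2, 0), free (4, 1)); after release of (0, 2) the pool is (4, 3)
  run india (needs (2, 2), free (4, 3)); after release of (1, 1) the pool is (5, 4)
  run alpha (needs (2, 4), free (5, 4)); after release of (0, 1) the pool is (5, 5)


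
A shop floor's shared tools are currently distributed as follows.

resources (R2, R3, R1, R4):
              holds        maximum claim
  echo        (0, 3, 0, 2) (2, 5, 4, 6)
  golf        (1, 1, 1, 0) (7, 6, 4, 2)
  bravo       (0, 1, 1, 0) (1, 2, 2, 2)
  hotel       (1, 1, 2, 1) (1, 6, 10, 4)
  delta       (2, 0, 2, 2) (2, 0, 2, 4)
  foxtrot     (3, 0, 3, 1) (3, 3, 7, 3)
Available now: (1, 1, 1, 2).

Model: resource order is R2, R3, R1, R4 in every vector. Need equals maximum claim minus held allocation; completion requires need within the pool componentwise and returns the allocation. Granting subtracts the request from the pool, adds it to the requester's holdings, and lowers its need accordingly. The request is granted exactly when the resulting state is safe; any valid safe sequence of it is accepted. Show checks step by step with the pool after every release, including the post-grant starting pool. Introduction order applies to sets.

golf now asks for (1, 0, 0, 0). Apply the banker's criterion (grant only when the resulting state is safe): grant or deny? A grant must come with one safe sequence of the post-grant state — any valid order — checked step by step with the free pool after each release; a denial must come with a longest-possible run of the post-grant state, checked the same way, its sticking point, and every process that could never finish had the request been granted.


GRANT. The post-grant state is safe; one safe sequence: delta, bravo, echo, foxtrot, golf, hotel.
Key observation: post-grant, (0, 1, 1, 2) remains, and an order beginning with delta completes everyone.
Check on the post-grant state, step by step:
  pool = (0, 1, 1, 2)
  delta needs (0, 0, 0, 2) <= (0, 1, 1, 2) -> finishes; pool += (2, 0, 2, 2) = (2, 1, 3, 4)
  bravo needs (1, 1, 1, 2) <= (2, 1, 3, 4) -> finishes; pool += (0, 1, 1, 0) = (2, 2, 4, 4)
  echo needs (2, 2, 4, 4) <= (2, 2, 4, 4) -> finishes; pool += (0, 3, 0, 2) = (2, 5, 4, 6)
  foxtrot needs (0, 3, 4, 2) <= (2, 5, 4, 6) -> finishes; pool += (3, 0, 3, 1) = (5, 5, 7, 7)
  golf needs (5, 5, 3, 2) <= (5, 5, 7, 7) -> finishes; pool += (2, 1, 1, 0) = (7, 6, 8, 7)
  hotel needs (0, 5, 8, 3) <= (7, 6, 8, 7) -> finishes; pool += (1, 1, 2, 1) = (8, 7, 10, 8)


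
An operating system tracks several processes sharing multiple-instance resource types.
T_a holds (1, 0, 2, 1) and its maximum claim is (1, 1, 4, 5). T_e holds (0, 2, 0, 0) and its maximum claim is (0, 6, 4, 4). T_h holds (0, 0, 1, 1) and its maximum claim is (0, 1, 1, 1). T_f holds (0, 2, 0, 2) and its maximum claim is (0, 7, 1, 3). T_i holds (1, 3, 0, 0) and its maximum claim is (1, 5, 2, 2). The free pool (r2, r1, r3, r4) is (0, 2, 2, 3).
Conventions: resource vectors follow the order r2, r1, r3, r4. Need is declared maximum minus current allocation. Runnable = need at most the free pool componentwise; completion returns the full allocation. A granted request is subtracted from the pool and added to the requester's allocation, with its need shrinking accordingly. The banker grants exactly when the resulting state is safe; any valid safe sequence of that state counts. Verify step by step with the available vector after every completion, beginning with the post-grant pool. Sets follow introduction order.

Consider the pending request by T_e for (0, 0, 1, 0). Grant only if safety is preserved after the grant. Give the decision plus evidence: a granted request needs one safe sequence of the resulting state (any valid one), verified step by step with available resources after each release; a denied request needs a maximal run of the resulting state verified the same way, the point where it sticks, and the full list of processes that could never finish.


GRANT. The post-grant state is safe; one safe sequence: T_h, T_a, T_i, T_e, T_f.
Key observation: with (0, 2, 1, 3) left after the transfer, T_h can run at once — the state stays safe.
Check on the post-grant state, step by step:
  pool = (0, 2, 1, 3)
  run T_h (needs (0, 1, 0, 0), free (0, 2, 1, 3)); after release of (0, 0, 1, 1) the pool is (0, 2, 2, 4)
  run T_a (needs (0, 1, 2, 4), free (0, 2, 2, 4)); after release of (1, 0, 2, 1) the pool is (1, 2, 4, 5)
  run T_i (needs (0, 2, 2, 2), free (1, 2, 4, 5)); after release of (1, 3, 0, 0) the pool is (2, 5, 4, 5)
  run T_e (needs (0, 4, 3, 4), free (2, 5, 4, 5)); after release of (0, 2, 1, 0) the pool is (2, 7, 5, 5)
  run T_f (needs (0, 5, 1, 1), free (2, 7, 5, 5)); after release of (0, 2, 0, 2) the pool is (2, 9, 5, 7)


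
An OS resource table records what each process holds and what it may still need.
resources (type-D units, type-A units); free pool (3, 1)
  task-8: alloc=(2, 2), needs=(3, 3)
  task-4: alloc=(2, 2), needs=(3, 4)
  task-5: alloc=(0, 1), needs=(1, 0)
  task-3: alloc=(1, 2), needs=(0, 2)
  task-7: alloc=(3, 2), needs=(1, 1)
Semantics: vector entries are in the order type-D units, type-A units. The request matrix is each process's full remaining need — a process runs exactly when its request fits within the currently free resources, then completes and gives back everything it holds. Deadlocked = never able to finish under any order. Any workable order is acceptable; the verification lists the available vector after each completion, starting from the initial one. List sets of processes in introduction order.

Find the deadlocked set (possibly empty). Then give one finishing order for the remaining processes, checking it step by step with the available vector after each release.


Nothing here is deadlocked.
Key observation: task-7 can run right away; the returned allocation unlocks the remaining processes in turn.
The rest can finish in the order task-7, task-3, task-5, task-4, task-8. Verifying each step:
  pool = (3, 1)
  run task-7 (needs (1, 1), free (3, 1)); after release of (3, 2) the pool is (6, 3)
  run task-3 (needs (0, 2), free (6, 3)); after release of (1, 2) the pool is (7, 5)
  run task-5 (needs (1, 0), free (7, 5)); after release of (0, 1) the pool is (7, 6)
  run task-4 (needs (3, 4), free (7, 6)); after release of (2, 2) the pool is (9, 8)
  run task-8 (needs (3, 3), free (9, 8)); after release of (2, 2) the pool is (11, 10)


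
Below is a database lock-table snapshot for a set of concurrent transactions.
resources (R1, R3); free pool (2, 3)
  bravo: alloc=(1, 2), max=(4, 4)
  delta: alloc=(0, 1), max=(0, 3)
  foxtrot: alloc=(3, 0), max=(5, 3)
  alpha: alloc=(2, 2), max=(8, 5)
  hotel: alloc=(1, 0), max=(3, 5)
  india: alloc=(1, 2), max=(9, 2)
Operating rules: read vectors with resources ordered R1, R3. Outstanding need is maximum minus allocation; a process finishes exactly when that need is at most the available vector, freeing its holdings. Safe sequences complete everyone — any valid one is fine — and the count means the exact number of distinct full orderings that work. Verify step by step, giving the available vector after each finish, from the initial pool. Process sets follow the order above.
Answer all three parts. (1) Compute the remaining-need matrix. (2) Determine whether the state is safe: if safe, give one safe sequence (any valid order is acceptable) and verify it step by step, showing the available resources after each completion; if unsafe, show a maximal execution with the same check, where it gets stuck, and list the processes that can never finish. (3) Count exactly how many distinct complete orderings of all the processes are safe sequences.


(1) Need matrix, components ordered R1, R3:
  bravo: (3, 2)
  delta: (0, 2)
  foxtrot: (2, 3)
  alpha: (6, 3)
  hotel: (2, 5)
  india: (8, 0)
(2) The state is SAFE; one workable sequence: delta, foxtrot, bravo, alpha, hotel, india.
Key observation: at foxtrot the run first touches a limit — (2, 3) against (2, 4), exact on a resource it actually requests.
Walking it through:
  pool = (2, 3)
  run delta (needs (0, 2), free (2, 3)); after release of (0, 1) the pool is (2, 4)
  run foxtrot (needs (2, 3), free (2, 4)); after release of (3, 0) the pool is (5, 4)
  run bravo (needs (3, 2), free (5, 4)); after release of (1, 2) the pool is (6, 6)
  run alpha (needs (6, 3), free (6, 6)); after release of (2, 2) the pool is (8, 8)
  run hotel (needs (2, 5), free (8, 8)); after release of (1, 0) the pool is (9, 8)
  run india (needs (8, 0), free (9, 8)); after release of (1, 2) the pool is (10, 10)
(3) Precisely 18 of the possible complete orderings are safe sequences.
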